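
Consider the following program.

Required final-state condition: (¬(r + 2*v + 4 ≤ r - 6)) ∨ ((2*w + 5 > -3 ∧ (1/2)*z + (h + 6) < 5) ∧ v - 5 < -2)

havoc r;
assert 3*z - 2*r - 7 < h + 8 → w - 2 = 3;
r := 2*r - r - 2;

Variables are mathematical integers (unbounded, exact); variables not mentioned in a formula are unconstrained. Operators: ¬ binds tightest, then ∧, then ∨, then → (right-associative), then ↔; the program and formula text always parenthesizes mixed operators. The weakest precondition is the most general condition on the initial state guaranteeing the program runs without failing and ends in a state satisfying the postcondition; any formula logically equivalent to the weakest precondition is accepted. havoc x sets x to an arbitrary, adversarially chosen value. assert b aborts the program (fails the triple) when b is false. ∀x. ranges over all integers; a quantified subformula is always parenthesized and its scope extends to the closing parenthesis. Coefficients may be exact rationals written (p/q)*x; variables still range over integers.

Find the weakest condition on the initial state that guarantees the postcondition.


Working backward. After the program, the postcondition (¬(r + 2*v + 4 ≤ r - 6)) ∨ ((2*w + 5 > -3 ∧ (1/2)*z + (h + 6) < 5) ∧ v - 5 < -2) must hold; in canonical form it is (¬(2*v ≤ -10)) ∨ (2*w > -8 ∧ h + (1/2)*z < -1 ∧ v < 3).
Before r := 2*r - r - 2: (¬(2*v ≤ -10)) ∨ (2*w > -8 ∧ h + (1/2)*z < -1 ∧ v < 3)
Before assert 3*z - 2*r - 7 < h + 8 → w - 2 = 3: (3*z < h + 2*r + 15 → w = 5) ∧ ((¬(2*v ≤ -10)) ∨ (2*w > -8 ∧ h + (1/2)*z < -1 ∧ v < 3))
Before havoc r: ∀r_1. ((3*z < h + 2*r_1 + 15 → w = 5) ∧ ((¬(2*v ≤ -10)) ∨ (2*w > -8 ∧ h + (1/2)*z < -1 ∧ v < 3)))
Answer: WP = ∀r_1. ((3*z < h + 2*r_1 + 15 → w = 5) ∧ ((¬(2*v ≤ -10)) ∨ (2*w > -8 ∧ h + (1/2)*z < -1 ∧ v < 3)))


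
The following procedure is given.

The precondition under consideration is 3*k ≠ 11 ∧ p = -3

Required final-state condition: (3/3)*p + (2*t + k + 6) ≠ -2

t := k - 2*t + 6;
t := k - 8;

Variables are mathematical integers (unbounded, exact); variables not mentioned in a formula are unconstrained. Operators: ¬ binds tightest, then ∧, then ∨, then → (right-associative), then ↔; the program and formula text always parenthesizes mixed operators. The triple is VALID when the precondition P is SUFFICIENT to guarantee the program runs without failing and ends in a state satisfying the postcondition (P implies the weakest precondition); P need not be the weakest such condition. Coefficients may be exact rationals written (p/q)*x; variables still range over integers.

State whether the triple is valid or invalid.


Working backward. After the program, the postcondition (3/3)*p + (2*t + k + 6) ≠ -2 must hold; in canonical form it is k + p + 2*t ≠ -8.
Before t := k - 8: 3*k + p ≠ 8
Before t := k - 2*t + 6: 3*k + p ≠ 8
The weakest precondition is 3*k + p ≠ 8.
Check whether 3*k ≠ 11 ∧ p = -3 implies it.
Every state satisfying the precondition satisfies the weakest precondition: the implication holds.
Answer: valid


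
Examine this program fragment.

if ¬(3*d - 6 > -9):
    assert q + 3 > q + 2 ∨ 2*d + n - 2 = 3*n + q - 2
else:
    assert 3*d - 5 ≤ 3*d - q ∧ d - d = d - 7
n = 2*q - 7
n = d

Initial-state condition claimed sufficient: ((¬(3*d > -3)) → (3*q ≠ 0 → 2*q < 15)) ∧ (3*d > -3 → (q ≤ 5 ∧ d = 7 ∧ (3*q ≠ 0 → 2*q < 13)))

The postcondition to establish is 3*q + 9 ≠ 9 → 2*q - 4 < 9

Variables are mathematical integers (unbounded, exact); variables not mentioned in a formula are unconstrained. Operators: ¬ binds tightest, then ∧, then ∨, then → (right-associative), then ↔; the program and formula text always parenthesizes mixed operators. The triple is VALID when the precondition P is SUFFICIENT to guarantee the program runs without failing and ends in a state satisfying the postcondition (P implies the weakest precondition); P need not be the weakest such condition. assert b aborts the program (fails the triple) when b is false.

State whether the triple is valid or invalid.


Working backward. After the program, the postcondition 3*q + 9 ≠ 9 → 2*q - 4 < 9 must hold; in canonical form it is 3*q ≠ 0 → 2*q < 13.
Before n := d: 3*q ≠ 0 → 2*q < 13
Before n := 2*q - 7: 3*q ≠ 0 → 2*q < 13
Then branch requires 3*q ≠ 0 → 2*q < 13; else branch requires q ≤ 5 ∧ d = 7 ∧ (3*q ≠ 0 → 2*q < 13).
Before the if: ((¬(3*d > -3)) → (3*q ≠ 0 → 2*q < 13)) ∧ (3*d > -3 → (q ≤ 5 ∧ d = 7 ∧ (3*q ≠ 0 → 2*q < 13)))
The weakest precondition is ((¬(3*d > -3)) → (3*q ≠ 0 → 2*q < 13)) ∧ (3*d > -3 → (q ≤ 5 ∧ d = 7 ∧ (3*q ≠ 0 → 2*q < 13))).
Check whether ((¬(3*d > -3)) → (3*q ≠ 0 → 2*q < 15)) ∧ (3*d > -3 → (q ≤ 5 ∧ d = 7 ∧ (3*q ≠ 0 → 2*q < 13))) implies it.
Countermodel: at the initial state d = -1, q = 7, the precondition holds but the weakest precondition fails.
Answer: invalid


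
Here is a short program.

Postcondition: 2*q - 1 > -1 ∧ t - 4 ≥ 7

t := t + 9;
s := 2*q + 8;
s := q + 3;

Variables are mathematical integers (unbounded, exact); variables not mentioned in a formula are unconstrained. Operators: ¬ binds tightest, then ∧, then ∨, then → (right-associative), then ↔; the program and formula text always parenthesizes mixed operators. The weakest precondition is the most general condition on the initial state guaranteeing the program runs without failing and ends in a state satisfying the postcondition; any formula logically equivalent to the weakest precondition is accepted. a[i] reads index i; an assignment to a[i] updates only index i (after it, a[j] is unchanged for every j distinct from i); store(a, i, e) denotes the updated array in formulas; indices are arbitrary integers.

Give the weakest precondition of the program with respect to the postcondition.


Working backward. After the program, the postcondition 2*q - 1 > -1 ∧ t - 4 ≥ 7 must hold; in canonical form it is 2*q > 0 ∧ t ≥ 11.
Before s := q + 3: 2*q > 0 ∧ t ≥ 11
Before s := 2*q + 8: 2*q > 0 ∧ t ≥ 11
Before t := t + 9: 2*q > 0 ∧ t ≥ 2
Answer: WP = 2*q > 0 ∧ t ≥ 2


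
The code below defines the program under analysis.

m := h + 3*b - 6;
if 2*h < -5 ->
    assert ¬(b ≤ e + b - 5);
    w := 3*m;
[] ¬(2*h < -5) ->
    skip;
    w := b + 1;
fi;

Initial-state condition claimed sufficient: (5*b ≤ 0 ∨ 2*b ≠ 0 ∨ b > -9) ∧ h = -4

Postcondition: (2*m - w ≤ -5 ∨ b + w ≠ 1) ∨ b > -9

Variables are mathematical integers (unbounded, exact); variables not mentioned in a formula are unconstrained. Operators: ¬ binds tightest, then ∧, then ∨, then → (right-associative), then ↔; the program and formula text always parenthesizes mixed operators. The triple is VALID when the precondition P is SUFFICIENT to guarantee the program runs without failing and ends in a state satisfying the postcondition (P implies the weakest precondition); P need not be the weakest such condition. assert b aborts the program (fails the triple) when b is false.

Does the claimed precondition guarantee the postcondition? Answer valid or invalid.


Working backward. After the program, the postcondition (2*m - w ≤ -5 ∨ b + w ≠ 1) ∨ b > -9 must hold; in canonical form it is 2*m ≤ w - 5 ∨ b + w ≠ 1 ∨ b > -9.
Then branch requires (¬(e ≥ 5)) ∧ (m ≥ 5 ∨ b + 3*m ≠ 1 ∨ b > -9); else branch requires 2*m ≤ b - 4 ∨ 2*b ≠ 0 ∨ b > -9.
Before the if: (2*h < -5 → ((¬(e ≥ 5)) ∧ (m ≥ 5 ∨ b + 3*m ≠ 1 ∨ b > -9))) ∧ ((¬(2*h < -5)) → (2*m ≤ b - 4 ∨ 2*b ≠ 0 ∨ b > -9))
Before m := h + 3*b - 6: (2*h < -5 → ((¬(e ≥ 5)) ∧ (3*b + h ≥ 11 ∨ 10*b + 3*h ≠ 19 ∨ b > -9))) ∧ ((¬(2*h < -5)) → (5*b + 2*h ≤ 8 ∨ 2*b ≠ 0 ∨ b > -9))
The weakest precondition is (2*h < -5 → ((¬(e ≥ 5)) ∧ (3*b + h ≥ 11 ∨ 10*b + 3*h ≠ 19 ∨ b > -9))) ∧ ((¬(2*h < -5)) → (5*b + 2*h ≤ 8 ∨ 2*b ≠ 0 ∨ b > -9)).
Check whether (5*b ≤ 0 ∨ 2*b ≠ 0 ∨ b > -9) ∧ h = -4 implies it.
Countermodel: at the initial state b = 0, e = 5, h = -4, the precondition holds but the weakest precondition fails.
Answer: invalid


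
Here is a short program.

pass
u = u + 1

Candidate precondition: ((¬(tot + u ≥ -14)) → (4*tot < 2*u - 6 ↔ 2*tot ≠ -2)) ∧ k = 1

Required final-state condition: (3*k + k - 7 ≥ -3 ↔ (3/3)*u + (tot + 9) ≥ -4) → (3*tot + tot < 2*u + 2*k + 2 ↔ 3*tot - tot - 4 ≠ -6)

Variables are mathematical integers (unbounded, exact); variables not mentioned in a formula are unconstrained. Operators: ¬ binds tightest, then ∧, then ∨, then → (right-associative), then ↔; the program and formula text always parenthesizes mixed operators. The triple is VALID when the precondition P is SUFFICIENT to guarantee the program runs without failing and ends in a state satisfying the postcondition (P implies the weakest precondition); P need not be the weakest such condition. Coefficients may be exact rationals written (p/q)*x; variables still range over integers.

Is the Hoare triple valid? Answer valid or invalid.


Working backward. After the program, the postcondition (3*k + k - 7 ≥ -3 ↔ (3/3)*u + (tot + 9) ≥ -4) → (3*tot + tot < 2*u + 2*k + 2 ↔ 3*tot - tot - 4 ≠ -6) must hold; in canonical form it is (4*k ≥ 4 ↔ tot + u ≥ -13) → (4*tot < 2*k + 2*u + 2 ↔ 2*tot ≠ -2).
Before u := u + 1: (4*k ≥ 4 ↔ tot + u ≥ -14) → (4*tot < 2*k + 2*u + 4 ↔ 2*tot ≠ -2)
Before skip: (4*k ≥ 4 ↔ tot + u ≥ -14) → (4*tot < 2*k + 2*u + 4 ↔ 2*tot ≠ -2)
The weakest precondition is (4*k ≥ 4 ↔ tot + u ≥ -14) → (4*tot < 2*k + 2*u + 4 ↔ 2*tot ≠ -2).
Check whether ((¬(tot + u ≥ -14)) → (4*tot < 2*u - 6 ↔ 2*tot ≠ -2)) ∧ k = 1 implies it.
Countermodel: at the initial state k = 1, tot = -1, u = 0, the precondition holds but the weakest precondition fails.
Answer: invalid


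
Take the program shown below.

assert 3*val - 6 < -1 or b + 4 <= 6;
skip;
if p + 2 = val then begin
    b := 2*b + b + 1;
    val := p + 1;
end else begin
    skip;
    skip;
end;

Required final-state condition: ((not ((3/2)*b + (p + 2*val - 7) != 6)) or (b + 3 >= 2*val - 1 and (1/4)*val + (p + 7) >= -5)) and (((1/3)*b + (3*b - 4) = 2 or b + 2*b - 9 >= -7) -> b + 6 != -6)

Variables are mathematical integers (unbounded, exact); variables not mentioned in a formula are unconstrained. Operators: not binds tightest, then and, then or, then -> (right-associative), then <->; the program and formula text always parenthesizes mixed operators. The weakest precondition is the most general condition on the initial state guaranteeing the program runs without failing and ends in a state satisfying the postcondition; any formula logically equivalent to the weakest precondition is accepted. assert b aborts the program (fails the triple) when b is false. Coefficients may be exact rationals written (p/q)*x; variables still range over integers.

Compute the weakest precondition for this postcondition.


Working backward. After the program, the postcondition ((not ((3/2)*b + (p + 2*val - 7) != 6)) or (b + 3 >= 2*val - 1 and (1/4)*val + (p + 7) >= -5)) and (((1/3)*b + (3*b - 4) = 2 or b + 2*b - 9 >= -7) -> b + 6 != -6) must hold; in canonical form it is ((not ((3/2)*b + p + 2*val != 13)) or (b >= 2*val - 4 and p + (1/4)*val >= -12)) and (((10/3)*b = 6 or 3*b >= 2) -> b != -12).
Then branch requires ((not ((9/2)*b + 3*p != 19/2)) or (3*b >= 2*p - 3 and (5/4)*p >= -49/4)) and ((10*b = 8/3 or 9*b >= -1) -> 3*b != -13); else branch requires ((not ((3/2)*b + p + 2*val != 13)) or (b >= 2*val - 4 and p + (1/4)*val >= -12)) and (((10/3)*b = 6 or 3*b >= 2) -> b != -12).
Before the if: (p = val - 2 -> (((not ((9/2)*b + 3*p != 19/2)) or (3*b >= 2*p - 3 and (5/4)*p >= -49/4)) and ((10*b = 8/3 or 9*b >= -1) -> 3*b != -13))) and ((not (p = val - 2)) -> (((not ((3/2)*b + p + 2*val != 13)) or (b >= 2*val - 4 and p + (1/4)*val >= -12)) and (((10/3)*b = 6 or 3*b >= 2) -> b != -12)))
Before skip: (p = val - 2 -> (((not ((9/2)*b + 3*p != 19/2)) or (3*b >= 2*p - 3 and (5/4)*p >= -49/4)) and ((10*b = 8/3 or 9*b >= -1) -> 3*b != -13))) and ((not (p = val - 2)) -> (((not ((3/2)*b + p + 2*val != 13)) or (b >= 2*val - 4 and p + (1/4)*val >= -12)) and (((10/3)*b = 6 or 3*b >= 2) -> b != -12)))
Before assert 3*val - 6 < -1 or b + 4 <= 6: (3*val < 5 or b <= 2) and (p = val - 2 -> (((not ((9/2)*b + 3*p != 19/2)) or (3*b >= 2*p - 3 and (5/4)*p >= -49/4)) and ((10*b = 8/3 or 9*b >= -1) -> 3*b != -13))) and ((not (p = val - 2)) -> (((not ((3/2)*b + p + 2*val != 13)) or (b >= 2*val - 4 and p + (1/4)*val >= -12)) and (((10/3)*b = 6 or 3*b >= 2) -> b != -12)))
Answer: WP = (3*val < 5 or b <= 2) and (p = val - 2 -> (((not ((9/2)*b + 3*p != 19/2)) or (3*b >= 2*p - 3 and (5/4)*p >= -49/4)) and ((10*b = 8/3 or 9*b >= -1) -> 3*b != -13))) and ((not (p = val - 2)) -> (((not ((3/2)*b + p + 2*val != 13)) or (b >= 2*val - 4 and p + (1/4)*val >= -12)) and (((10/3)*b = 6 or 3*b >= 2) -> b != -12)))


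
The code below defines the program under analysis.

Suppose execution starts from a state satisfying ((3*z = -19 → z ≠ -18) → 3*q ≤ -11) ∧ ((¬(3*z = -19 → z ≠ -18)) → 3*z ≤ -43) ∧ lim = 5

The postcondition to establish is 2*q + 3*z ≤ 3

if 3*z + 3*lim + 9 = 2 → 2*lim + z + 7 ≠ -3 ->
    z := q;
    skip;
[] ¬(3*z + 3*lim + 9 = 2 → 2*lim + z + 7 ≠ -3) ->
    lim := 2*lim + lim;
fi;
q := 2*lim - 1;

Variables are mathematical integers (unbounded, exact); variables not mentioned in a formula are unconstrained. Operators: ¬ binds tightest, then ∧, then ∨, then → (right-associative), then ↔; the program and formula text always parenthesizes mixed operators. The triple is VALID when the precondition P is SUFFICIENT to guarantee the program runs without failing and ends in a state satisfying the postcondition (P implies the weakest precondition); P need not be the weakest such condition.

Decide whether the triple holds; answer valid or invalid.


Working backward. After the program, 2*q + 3*z ≤ 3 must hold.
Before q := 2*lim - 1: 4*lim + 3*z ≤ 5
Then branch requires 4*lim + 3*q ≤ 5; else branch requires 12*lim + 3*z ≤ 5.
Before the if: ((3*lim + 3*z = -7 → 2*lim + z ≠ -10) → 4*lim + 3*q ≤ 5) ∧ ((¬(3*lim + 3*z = -7 → 2*lim + z ≠ -10)) → 12*lim + 3*z ≤ 5)
The weakest precondition is ((3*lim + 3*z = -7 → 2*lim + z ≠ -10) → 4*lim + 3*q ≤ 5) ∧ ((¬(3*lim + 3*z = -7 → 2*lim + z ≠ -10)) → 12*lim + 3*z ≤ 5).
Check whether ((3*z = -19 → z ≠ -18) → 3*q ≤ -11) ∧ ((¬(3*z = -19 → z ≠ -18)) → 3*z ≤ -43) ∧ lim = 5 implies it.
Countermodel: at the initial state lim = 5, q = -4, z = 0, the precondition holds but the weakest precondition fails.
Answer: invalid


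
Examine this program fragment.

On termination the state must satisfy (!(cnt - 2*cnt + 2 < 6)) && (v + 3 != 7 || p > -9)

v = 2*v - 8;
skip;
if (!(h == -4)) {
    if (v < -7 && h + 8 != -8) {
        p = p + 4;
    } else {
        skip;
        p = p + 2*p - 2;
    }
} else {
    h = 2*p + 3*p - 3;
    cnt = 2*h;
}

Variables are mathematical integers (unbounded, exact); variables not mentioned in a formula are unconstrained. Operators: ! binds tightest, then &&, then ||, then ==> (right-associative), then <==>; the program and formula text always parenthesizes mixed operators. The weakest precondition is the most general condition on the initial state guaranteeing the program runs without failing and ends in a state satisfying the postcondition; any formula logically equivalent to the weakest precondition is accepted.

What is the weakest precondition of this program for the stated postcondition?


Working backward. After the program, the postcondition (!(cnt - 2*cnt + 2 < 6)) && (v + 3 != 7 || p > -9) must hold; in canonical form it is (!(cnt > -4)) && (v != 4 || p > -9).
Then branch requires ((v < -7 && h != -16) ==> ((!(cnt > -4)) && (v != 4 || p > -13))) && ((!(v < -7 && h != -16)) ==> ((!(cnt > -4)) && (v != 4 || 3*p > -7))); else branch requires (!(10*p > 2)) && (v != 4 || p > -9).
Before the if: ((!(h == -4)) ==> (((v < -7 && h != -16) ==> ((!(cnt > -4)) && (v != 4 || p > -13))) && ((!(v < -7 && h != -16)) ==> ((!(cnt > -4)) && (v != 4 || 3*p > -7))))) && (h == -4 ==> ((!(10*p > 2)) && (v != 4 || p > -9)))
Before skip: ((!(h == -4)) ==> (((v < -7 && h != -16) ==> ((!(cnt > -4)) && (v != 4 || p > -13))) && ((!(v < -7 && h != -16)) ==> ((!(cnt > -4)) && (v != 4 || 3*p > -7))))) && (h == -4 ==> ((!(10*p > 2)) && (v != 4 || p > -9)))
Before v := 2*v - 8: ((!(h == -4)) ==> (((2*v < 1 && h != -16) ==> ((!(cnt > -4)) && (2*v != 12 || p > -13))) && ((!(2*v < 1 && h != -16)) ==> ((!(cnt > -4)) && (2*v != 12 || 3*p > -7))))) && (h == -4 ==> ((!(10*p > 2)) && (2*v != 12 || p > -9)))
Answer: WP = ((!(h == -4)) ==> (((2*v < 1 && h != -16) ==> ((!(cnt > -4)) && (2*v != 12 || p > -13))) && ((!(2*v < 1 && h != -16)) ==> ((!(cnt > -4)) && (2*v != 12 || 3*p > -7))))) && (h == -4 ==> ((!(10*p > 2)) && (2*v != 12 || p > -9)))


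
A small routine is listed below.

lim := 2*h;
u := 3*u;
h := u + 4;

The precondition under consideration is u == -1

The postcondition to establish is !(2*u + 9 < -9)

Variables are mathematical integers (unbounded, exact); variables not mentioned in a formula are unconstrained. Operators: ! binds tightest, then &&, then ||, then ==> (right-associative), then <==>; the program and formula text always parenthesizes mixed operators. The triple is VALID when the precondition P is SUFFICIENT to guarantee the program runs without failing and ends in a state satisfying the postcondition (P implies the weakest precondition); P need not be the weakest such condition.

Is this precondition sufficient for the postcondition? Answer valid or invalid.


Working backward. After the program, the postcondition !(2*u + 9 < -9) must hold; in canonical form it is !(2*u < -18).
Before h := u + 4: !(2*u < -18)
Before u := 3*u: !(6*u < -18)
Before lim := 2*h: !(6*u < -18)
The weakest precondition is !(6*u < -18).
Check whether u == -1 implies it.
Every state satisfying the precondition satisfies the weakest precondition: the implication holds.
Answer: valid


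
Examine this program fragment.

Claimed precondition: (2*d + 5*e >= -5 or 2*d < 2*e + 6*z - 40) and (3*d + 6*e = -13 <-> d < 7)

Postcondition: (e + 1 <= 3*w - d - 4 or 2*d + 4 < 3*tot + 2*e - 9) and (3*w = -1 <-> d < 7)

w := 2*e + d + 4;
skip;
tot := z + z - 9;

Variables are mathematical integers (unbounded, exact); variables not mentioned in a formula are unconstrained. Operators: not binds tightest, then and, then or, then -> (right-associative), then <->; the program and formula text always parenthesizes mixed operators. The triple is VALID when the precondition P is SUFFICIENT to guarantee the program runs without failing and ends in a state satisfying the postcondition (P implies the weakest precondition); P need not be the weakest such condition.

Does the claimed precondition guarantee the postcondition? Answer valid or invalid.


Working backward. After the program, the postcondition (e + 1 <= 3*w - d - 4 or 2*d + 4 < 3*tot + 2*e - 9) and (3*w = -1 <-> d < 7) must hold; in canonical form it is (d + e <= 3*w - 5 or 2*d < 2*e + 3*tot - 13) and (3*w = -1 <-> d < 7).
Before tot := z + z - 9: (d + e <= 3*w - 5 or 2*d < 2*e + 6*z - 40) and (3*w = -1 <-> d < 7)
Before skip: (d + e <= 3*w - 5 or 2*d < 2*e + 6*z - 40) and (3*w = -1 <-> d < 7)
Before w := 2*e + d + 4: (2*d + 5*e >= -7 or 2*d < 2*e + 6*z - 40) and (3*d + 6*e = -13 <-> d < 7)
The weakest precondition is (2*d + 5*e >= -7 or 2*d < 2*e + 6*z - 40) and (3*d + 6*e = -13 <-> d < 7).
Check whether (2*d + 5*e >= -5 or 2*d < 2*e + 6*z - 40) and (3*d + 6*e = -13 <-> d < 7) implies it.
Every state satisfying the precondition satisfies the weakest precondition: the implication holds.
Answer: valid


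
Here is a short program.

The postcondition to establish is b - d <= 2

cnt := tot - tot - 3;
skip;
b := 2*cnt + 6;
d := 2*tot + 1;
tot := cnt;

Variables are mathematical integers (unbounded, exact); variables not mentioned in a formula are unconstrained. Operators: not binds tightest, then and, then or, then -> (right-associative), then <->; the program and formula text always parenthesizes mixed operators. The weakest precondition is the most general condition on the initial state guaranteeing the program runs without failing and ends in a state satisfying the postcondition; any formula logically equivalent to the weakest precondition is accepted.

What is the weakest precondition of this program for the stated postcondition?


Working backward. After the program, the postcondition b - d <= 2 must hold; in canonical form it is b <= d + 2.
Before tot := cnt: b <= d + 2
Before d := 2*tot + 1: b <= 2*tot + 3
Before b := 2*cnt + 6: 2*cnt <= 2*tot - 3
Before skip: 2*cnt <= 2*tot - 3
Before cnt := tot - tot - 3: 2*tot >= -3
Answer: WP = 2*tot >= -3


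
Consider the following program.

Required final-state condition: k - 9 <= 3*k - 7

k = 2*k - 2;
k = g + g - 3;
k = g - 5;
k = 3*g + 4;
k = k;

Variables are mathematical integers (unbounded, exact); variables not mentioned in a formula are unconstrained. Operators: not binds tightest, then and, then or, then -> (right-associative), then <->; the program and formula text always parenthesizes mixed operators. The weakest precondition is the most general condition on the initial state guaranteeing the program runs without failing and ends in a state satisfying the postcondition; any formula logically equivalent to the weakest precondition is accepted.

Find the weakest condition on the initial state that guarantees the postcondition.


Working backward. After the program, the postcondition k - 9 <= 3*k - 7 must hold; in canonical form it is 2*k >= -2.
Before k := k: 2*k >= -2
Before k := 3*g + 4: 6*g >= -10
Before k := g - 5: 6*g >= -10
Before k := g + g - 3: 6*g >= -10
Before k := 2*k - 2: 6*g >= -10
Answer: WP = 6*g >= -10


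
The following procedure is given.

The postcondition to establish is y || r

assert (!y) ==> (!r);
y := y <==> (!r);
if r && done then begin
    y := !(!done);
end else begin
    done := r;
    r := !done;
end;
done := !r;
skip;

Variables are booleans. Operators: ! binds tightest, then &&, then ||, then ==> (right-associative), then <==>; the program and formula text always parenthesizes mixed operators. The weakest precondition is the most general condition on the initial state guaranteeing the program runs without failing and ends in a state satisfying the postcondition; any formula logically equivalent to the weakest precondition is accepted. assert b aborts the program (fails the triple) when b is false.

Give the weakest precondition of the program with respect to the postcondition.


Working backward. After the program, y || r must hold.
Before skip: y || r
Before done := !r: y || r
Then branch requires done || r; else branch requires y || (!r).
Before the if: ((r && done) ==> (done || r)) && ((!(r && done)) ==> (y || (!r)))
Before y := y <==> (!r): ((r && done) ==> (done || r)) && ((!(r && done)) ==> ((y <==> (!r)) || (!r)))
Before assert (!y) ==> (!r): ((!y) ==> (!r)) && ((r && done) ==> (done || r)) && ((!(r && done)) ==> ((y <==> (!r)) || (!r)))
Answer: WP = ((!y) ==> (!r)) && ((r && done) ==> (done || r)) && ((!(r && done)) ==> ((y <==> (!r)) || (!r)))


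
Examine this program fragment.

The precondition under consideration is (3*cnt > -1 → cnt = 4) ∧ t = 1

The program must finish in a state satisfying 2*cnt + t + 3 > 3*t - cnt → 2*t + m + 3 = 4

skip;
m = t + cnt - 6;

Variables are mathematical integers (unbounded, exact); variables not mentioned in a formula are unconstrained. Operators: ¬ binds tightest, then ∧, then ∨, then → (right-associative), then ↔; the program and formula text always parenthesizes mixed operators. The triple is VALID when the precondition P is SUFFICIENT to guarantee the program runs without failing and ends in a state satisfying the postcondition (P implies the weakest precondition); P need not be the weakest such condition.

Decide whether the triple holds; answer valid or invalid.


Working backward. After the program, the postcondition 2*cnt + t + 3 > 3*t - cnt → 2*t + m + 3 = 4 must hold; in canonical form it is 3*cnt > 2*t - 3 → m + 2*t = 1.
Before m := t + cnt - 6: 3*cnt > 2*t - 3 → cnt + 3*t = 7
Before skip: 3*cnt > 2*t - 3 → cnt + 3*t = 7
The weakest precondition is 3*cnt > 2*t - 3 → cnt + 3*t = 7.
Check whether (3*cnt > -1 → cnt = 4) ∧ t = 1 implies it.
Every state satisfying the precondition satisfies the weakest precondition: the implication holds.
Answer: valid


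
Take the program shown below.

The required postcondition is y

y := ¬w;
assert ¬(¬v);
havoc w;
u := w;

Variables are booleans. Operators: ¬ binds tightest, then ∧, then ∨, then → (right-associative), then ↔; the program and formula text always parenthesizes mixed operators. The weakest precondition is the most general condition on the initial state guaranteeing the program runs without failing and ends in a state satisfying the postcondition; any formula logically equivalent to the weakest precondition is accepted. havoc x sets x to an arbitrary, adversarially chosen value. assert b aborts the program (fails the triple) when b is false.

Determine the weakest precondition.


Working backward. After the program, y must hold.
Before u := w: y
Before havoc w: y
Before assert ¬(¬v): v ∧ y
Before y := ¬w: v ∧ (¬w)
Answer: WP = v ∧ (¬w)


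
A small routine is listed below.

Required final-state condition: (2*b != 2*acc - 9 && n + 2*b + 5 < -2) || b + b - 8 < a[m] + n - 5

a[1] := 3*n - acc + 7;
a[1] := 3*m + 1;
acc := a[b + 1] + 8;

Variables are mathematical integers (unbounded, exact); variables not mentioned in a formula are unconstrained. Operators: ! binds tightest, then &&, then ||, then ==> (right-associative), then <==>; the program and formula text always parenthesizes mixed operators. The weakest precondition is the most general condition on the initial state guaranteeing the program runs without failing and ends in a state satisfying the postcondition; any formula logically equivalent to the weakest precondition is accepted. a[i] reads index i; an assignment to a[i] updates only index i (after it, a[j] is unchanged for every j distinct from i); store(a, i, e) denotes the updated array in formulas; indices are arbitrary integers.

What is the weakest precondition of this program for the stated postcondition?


Working backward. After the program, the postcondition (2*b != 2*acc - 9 && n + 2*b + 5 < -2) || b + b - 8 < a[m] + n - 5 must hold; in canonical form it is (2*b != 2*acc - 9 && 2*b + n < -7) || 2*b < a[m] + n + 3.
Before acc := a[b + 1] + 8: (2*b != 2*a[b + 1] + 7 && 2*b + n < -7) || 2*b < a[m] + n + 3
Before a[1] := 3*m + 1: (2*b != 2*store(a, 1, 3*m + 1)[b + 1] + 7 && 2*b + n < -7) || 2*b < store(a, 1, 3*m + 1)[m] + n + 3
Before a[1] := 3*n - acc + 7: (2*b != 2*store(store(a, 1, -acc + 3*n + 7), 1, 3*m + 1)[b + 1] + 7 && 2*b + n < -7) || 2*b < store(store(a, 1, -acc + 3*n + 7), 1, 3*m + 1)[m] + n + 3
Answer: WP = (2*b != 2*store(store(a, 1, -acc + 3*n + 7), 1, 3*m + 1)[b + 1] + 7 && 2*b + n < -7) || 2*b < store(store(a, 1, -acc + 3*n + 7), 1, 3*m + 1)[m] + n + 3


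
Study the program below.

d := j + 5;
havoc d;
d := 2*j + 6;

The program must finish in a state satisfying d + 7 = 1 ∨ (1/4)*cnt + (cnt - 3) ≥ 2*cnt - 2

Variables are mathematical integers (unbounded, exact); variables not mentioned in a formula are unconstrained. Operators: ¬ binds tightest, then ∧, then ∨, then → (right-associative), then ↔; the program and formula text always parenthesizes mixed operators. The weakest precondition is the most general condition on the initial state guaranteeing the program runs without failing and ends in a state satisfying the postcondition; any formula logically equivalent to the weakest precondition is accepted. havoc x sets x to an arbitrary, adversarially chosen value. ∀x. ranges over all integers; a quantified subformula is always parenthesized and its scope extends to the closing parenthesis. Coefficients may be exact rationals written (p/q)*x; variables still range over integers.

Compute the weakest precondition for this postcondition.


Working backward. After the program, the postcondition d + 7 = 1 ∨ (1/4)*cnt + (cnt - 3) ≥ 2*cnt - 2 must hold; in canonical form it is d = -6 ∨ (3/4)*cnt ≤ -1.
Before d := 2*j + 6: 2*j = -12 ∨ (3/4)*cnt ≤ -1
Before havoc d: 2*j = -12 ∨ (3/4)*cnt ≤ -1
Before d := j + 5: 2*j = -12 ∨ (3/4)*cnt ≤ -1
Answer: WP = 2*j = -12 ∨ (3/4)*cnt ≤ -1


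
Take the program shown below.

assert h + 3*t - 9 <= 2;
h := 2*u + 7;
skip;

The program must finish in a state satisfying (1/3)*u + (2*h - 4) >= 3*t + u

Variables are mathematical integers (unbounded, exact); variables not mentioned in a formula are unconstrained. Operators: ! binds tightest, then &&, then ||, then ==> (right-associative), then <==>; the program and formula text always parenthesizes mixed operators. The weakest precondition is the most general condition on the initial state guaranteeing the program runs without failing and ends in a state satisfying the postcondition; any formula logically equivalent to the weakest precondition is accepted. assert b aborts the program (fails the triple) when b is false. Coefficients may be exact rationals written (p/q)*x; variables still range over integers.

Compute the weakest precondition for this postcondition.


Working backward. After the program, the postcondition (1/3)*u + (2*h - 4) >= 3*t + u must hold; in canonical form it is 2*h >= 3*t + (2/3)*u + 4.
Before skip: 2*h >= 3*t + (2/3)*u + 4
Before h := 2*u + 7: (10/3)*u >= 3*t - 10
Before assert h + 3*t - 9 <= 2: h + 3*t <= 11 && (10/3)*u >= 3*t - 10
Answer: WP = h + 3*t <= 11 && (10/3)*u >= 3*t - 10


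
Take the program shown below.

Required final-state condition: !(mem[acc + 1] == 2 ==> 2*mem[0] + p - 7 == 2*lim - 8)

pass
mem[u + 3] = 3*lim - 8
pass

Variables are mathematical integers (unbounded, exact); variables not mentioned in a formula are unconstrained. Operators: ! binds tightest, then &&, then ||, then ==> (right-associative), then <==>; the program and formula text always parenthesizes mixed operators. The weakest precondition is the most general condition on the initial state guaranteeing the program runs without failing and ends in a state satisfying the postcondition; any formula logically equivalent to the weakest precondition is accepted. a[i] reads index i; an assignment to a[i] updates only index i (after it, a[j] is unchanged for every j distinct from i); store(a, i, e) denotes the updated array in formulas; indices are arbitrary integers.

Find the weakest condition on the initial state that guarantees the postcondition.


Working backward. After the program, the postcondition !(mem[acc + 1] == 2 ==> 2*mem[0] + p - 7 == 2*lim - 8) must hold; in canonical form it is !(mem[acc + 1] == 2 ==> 2*mem[0] + p == 2*lim - 1).
Before skip: !(mem[acc + 1] == 2 ==> 2*mem[0] + p == 2*lim - 1)
Before mem[u + 3] := 3*lim - 8: !(store(mem, u + 3, 3*lim - 8)[acc + 1] == 2 ==> 2*store(mem, u + 3, 3*lim - 8)[0] + p == 2*lim - 1)
Before skip: !(store(mem, u + 3, 3*lim - 8)[acc + 1] == 2 ==> 2*store(mem, u + 3, 3*lim - 8)[0] + p == 2*lim - 1)
Answer: WP = !(store(mem, u + 3, 3*lim - 8)[acc + 1] == 2 ==> 2*store(mem, u + 3, 3*lim - 8)[0] + p == 2*lim - 1)


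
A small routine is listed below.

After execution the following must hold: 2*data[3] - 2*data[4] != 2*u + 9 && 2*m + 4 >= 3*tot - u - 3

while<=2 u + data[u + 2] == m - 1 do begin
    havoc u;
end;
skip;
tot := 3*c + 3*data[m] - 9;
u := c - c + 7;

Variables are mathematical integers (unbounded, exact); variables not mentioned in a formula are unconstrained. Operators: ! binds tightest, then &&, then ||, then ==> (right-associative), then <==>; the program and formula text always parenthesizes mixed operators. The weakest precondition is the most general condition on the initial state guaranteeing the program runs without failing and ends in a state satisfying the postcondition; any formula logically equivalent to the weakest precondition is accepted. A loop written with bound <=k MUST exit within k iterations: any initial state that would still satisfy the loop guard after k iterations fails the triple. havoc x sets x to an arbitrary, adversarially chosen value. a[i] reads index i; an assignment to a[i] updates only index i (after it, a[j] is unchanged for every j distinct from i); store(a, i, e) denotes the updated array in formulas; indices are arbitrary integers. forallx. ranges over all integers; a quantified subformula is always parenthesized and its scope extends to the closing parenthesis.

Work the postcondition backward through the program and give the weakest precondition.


Working backward. After the program, the postcondition 2*data[3] - 2*data[4] != 2*u + 9 && 2*m + 4 >= 3*tot - u - 3 must hold; in canonical form it is 2*data[3] != 2*data[4] + 2*u + 9 && 2*m + u >= 3*tot - 7.
Before u := c - c + 7: 2*data[3] != 2*data[4] + 23 && 2*m >= 3*tot - 14
Before tot := 3*c + 3*data[m] - 9: 2*data[3] != 2*data[4] + 23 && 2*m >= 9*data[m] + 9*c - 41
Before skip: 2*data[3] != 2*data[4] + 23 && 2*m >= 9*data[m] + 9*c - 41
Before the loop (bound <=2), unroll the exhaustion recursion (WP_0 = exit-now case; WP_j = one more guarded iteration, up to j = 2):
  WP_0: (!(data[u + 2] + u == m - 1)) && 2*data[3] != 2*data[4] + 23 && 2*m >= 9*data[m] + 9*c - 41
  WP_1: (data[u + 2] + u == m - 1 ==> (forall u_1. ((!(data[u_1 + 2] + u_1 == m - 1)) && 2*data[3] != 2*data[4] + 23 && 2*m >= 9*data[m] + 9*c - 41))) && ((!(data[u + 2] + u == m - 1)) ==> (2*data[3] != 2*data[4] + 23 && 2*m >= 9*data[m] + 9*c - 41))
  WP_2: (data[u + 2] + u == m - 1 ==> (forall u_2. ((data[u_2 + 2] + u_2 == m - 1 ==> (forall u_1. ((!(data[u_1 + 2] + u_1 == m - 1)) && 2*data[3] != 2*data[4] + 23 && 2*m >= 9*data[m] + 9*c - 41))) && ((!(data[u_2 + 2] + u_2 == m - 1)) ==> (2*data[3] != 2*data[4] + 23 && 2*m >= 9*data[m] + 9*c - 41))))) && ((!(data[u + 2] + u == m - 1)) ==> (2*data[3] != 2*data[4] + 23 && 2*m >= 9*data[m] + 9*c - 41))
So before the loop: (data[u + 2] + u == m - 1 ==> (forall u_2. ((data[u_2 + 2] + u_2 == m - 1 ==> (forall u_1. ((!(data[u_1 + 2] + u_1 == m - 1)) && 2*data[3] != 2*data[4] + 23 && 2*m >= 9*data[m] + 9*c - 41))) && ((!(data[u_2 + 2] + u_2 == m - 1)) ==> (2*data[3] != 2*data[4] + 23 && 2*m >= 9*data[m] + 9*c - 41))))) && ((!(data[u + 2] + u == m - 1)) ==> (2*data[3] != 2*data[4] + 23 && 2*m >= 9*data[m] + 9*c - 41))
Answer: WP = (data[u + 2] + u == m - 1 ==> (forall u_2. ((data[u_2 + 2] + u_2 == m - 1 ==> (forall u_1. ((!(data[u_1 + 2] + u_1 == m - 1)) && 2*data[3] != 2*data[4] + 23 && 2*m >= 9*data[m] + 9*c - 41))) && ((!(data[u_2 + 2] + u_2 == m - 1)) ==> (2*data[3] != 2*data[4] + 23 && 2*m >= 9*data[m] + 9*c - 41))))) && ((!(data[u + 2] + u == m - 1)) ==> (2*data[3] != 2*data[4] + 23 && 2*m >= 9*data[m] + 9*c - 41))


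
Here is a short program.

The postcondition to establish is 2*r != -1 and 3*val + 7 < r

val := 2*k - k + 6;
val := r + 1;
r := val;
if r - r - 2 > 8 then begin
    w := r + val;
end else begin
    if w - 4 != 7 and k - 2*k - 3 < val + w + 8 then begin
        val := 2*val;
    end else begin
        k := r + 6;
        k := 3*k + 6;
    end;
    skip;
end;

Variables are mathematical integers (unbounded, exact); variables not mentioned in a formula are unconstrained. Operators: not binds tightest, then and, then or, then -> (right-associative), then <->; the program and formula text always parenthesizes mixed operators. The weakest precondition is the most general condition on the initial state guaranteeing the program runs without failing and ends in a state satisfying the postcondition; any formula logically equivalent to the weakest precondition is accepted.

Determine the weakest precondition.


Working backward. After the program, the postcondition 2*r != -1 and 3*val + 7 < r must hold; in canonical form it is 2*r != -1 and 3*val < r - 7.
Then branch requires 2*r != -1 and 3*val < r - 7; else branch requires ((w != 11 and k + val + w > -11) -> (2*r != -1 and 6*val < r - 7)) and ((not (w != 11 and k + val + w > -11)) -> (2*r != -1 and 3*val < r - 7)).
Before the if: ((w != 11 and k + val + w > -11) -> (2*r != -1 and 6*val < r - 7)) and ((not (w != 11 and k + val + w > -11)) -> (2*r != -1 and 3*val < r - 7))
Before r := val: ((w != 11 and k + val + w > -11) -> (2*val != -1 and 5*val < -7)) and ((not (w != 11 and k + val + w > -11)) -> (2*val != -1 and 2*val < -7))
Before val := r + 1: ((w != 11 and k + r + w > -12) -> (2*r != -3 and 5*r < -12)) and ((not (w != 11 and k + r + w > -12)) -> (2*r != -3 and 2*r < -9))
Before val := 2*k - k + 6: ((w != 11 and k + r + w > -12) -> (2*r != -3 and 5*r < -12)) and ((not (w != 11 and k + r + w > -12)) -> (2*r != -3 and 2*r < -9))
Answer: WP = ((w != 11 and k + r + w > -12) -> (2*r != -3 and 5*r < -12)) and ((not (w != 11 and k + r + w > -12)) -> (2*r != -3 and 2*r < -9))


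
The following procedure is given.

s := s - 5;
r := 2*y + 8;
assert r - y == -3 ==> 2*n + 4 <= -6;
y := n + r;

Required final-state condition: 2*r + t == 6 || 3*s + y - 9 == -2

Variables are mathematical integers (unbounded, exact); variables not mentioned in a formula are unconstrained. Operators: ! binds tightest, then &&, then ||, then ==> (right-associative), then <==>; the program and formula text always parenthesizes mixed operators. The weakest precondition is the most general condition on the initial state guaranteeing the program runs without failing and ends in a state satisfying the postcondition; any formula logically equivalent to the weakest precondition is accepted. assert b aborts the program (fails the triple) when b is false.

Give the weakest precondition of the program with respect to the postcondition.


Working backward. After the program, the postcondition 2*r + t == 6 || 3*s + y - 9 == -2 must hold; in canonical form it is 2*r + t == 6 || 3*s + y == 7.
Before y := n + r: 2*r + t == 6 || n + r + 3*s == 7
Before assert r - y == -3 ==> 2*n + 4 <= -6: (r == y - 3 ==> 2*n <= -10) && (2*r + t == 6 || n + r + 3*s == 7)
Before r := 2*y + 8: (y == -11 ==> 2*n <= -10) && (t + 4*y == -10 || n + 3*s + 2*y == -1)
Before s := s - 5: (y == -11 ==> 2*n <= -10) && (t + 4*y == -10 || n + 3*s + 2*y == 14)
Answer: WP = (y == -11 ==> 2*n <= -10) && (t + 4*y == -10 || n + 3*s + 2*y == 14)


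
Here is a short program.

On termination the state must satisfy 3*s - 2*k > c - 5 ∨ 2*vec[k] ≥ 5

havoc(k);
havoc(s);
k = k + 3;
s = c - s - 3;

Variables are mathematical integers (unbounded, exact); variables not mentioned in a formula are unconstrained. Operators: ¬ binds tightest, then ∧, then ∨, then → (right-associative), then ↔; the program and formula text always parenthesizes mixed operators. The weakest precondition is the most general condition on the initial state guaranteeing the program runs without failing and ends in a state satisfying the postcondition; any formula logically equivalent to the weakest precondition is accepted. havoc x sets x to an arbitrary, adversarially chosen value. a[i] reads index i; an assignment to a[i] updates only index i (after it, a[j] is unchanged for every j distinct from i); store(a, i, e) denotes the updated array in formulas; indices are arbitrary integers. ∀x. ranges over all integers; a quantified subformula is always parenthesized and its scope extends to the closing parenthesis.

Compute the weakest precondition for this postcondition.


Working backward. After the program, the postcondition 3*s - 2*k > c - 5 ∨ 2*vec[k] ≥ 5 must hold; in canonical form it is 3*s > c + 2*k - 5 ∨ 2*vec[k] ≥ 5.
Before s := c - s - 3: 2*c > 2*k + 3*s + 4 ∨ 2*vec[k] ≥ 5
Before k := k + 3: 2*c > 2*k + 3*s + 10 ∨ 2*vec[k + 3] ≥ 5
Before havoc s: ∀s_1. (2*c > 2*k + 3*s_1 + 10 ∨ 2*vec[k + 3] ≥ 5)
Before havoc k: ∀k_1. (∀s_1. (2*c > 2*k_1 + 3*s_1 + 10 ∨ 2*vec[k_1 + 3] ≥ 5))
Answer: WP = ∀k_1. (∀s_1. (2*c > 2*k_1 + 3*s_1 + 10 ∨ 2*vec[k_1 + 3] ≥ 5))


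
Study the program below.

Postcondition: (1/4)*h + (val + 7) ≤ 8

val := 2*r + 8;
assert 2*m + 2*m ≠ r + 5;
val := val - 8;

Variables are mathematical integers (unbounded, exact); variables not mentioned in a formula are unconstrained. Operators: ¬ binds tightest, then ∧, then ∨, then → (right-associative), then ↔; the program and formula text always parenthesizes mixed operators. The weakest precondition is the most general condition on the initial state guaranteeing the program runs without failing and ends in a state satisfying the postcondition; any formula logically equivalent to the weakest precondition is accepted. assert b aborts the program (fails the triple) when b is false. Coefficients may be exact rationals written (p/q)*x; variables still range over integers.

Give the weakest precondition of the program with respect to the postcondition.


Working backward. After the program, the postcondition (1/4)*h + (val + 7) ≤ 8 must hold; in canonical form it is (1/4)*h + val ≤ 1.
Before val := val - 8: (1/4)*h + val ≤ 9
Before assert 2*m + 2*m ≠ r + 5: 4*m ≠ r + 5 ∧ (1/4)*h + val ≤ 9
Before val := 2*r + 8: 4*m ≠ r + 5 ∧ (1/4)*h + 2*r ≤ 1
Answer: WP = 4*m ≠ r + 5 ∧ (1/4)*h + 2*r ≤ 1
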